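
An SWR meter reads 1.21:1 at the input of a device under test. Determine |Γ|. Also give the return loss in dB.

|Γ| = (S − 1)/(S + 1) = (1.21 − 1)/(1.21 + 1) = 0.21/2.21
RL = −20·log₁₀|Γ| = −20·log₁₀(0.095)

|Γ| ≈ 0.095; return loss ≈ 20.4 dB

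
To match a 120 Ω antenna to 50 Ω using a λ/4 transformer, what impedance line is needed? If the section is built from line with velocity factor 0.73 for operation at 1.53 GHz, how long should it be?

Z_qwt ≈ 77.5 Ω; length ≈ 3.58 cm

Z_qwt = √(Z_0·R_L) = √(50 × 120) = √6000
λ = 0.73·c/f = 0.143 m, so l = λ/4 = 0.0358 m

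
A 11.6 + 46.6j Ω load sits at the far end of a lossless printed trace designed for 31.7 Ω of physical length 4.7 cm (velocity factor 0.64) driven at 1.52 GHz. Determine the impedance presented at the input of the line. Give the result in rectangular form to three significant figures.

λ = v/f = 0.64·c / 1.52 GHz = 0.126 m
βl = 2π·l/λ = 2π × 0.372 = 134°
tan(βl) = tan(134°) = -1.04
Z_in = Z_0·(Z_L + jZ_0·tanβl)/(Z_0 + jZ_L·tanβl)
     = 31.7·(11.6 + j13.7)/(80 − j12)

Z_in ≈ 3.69 + j5.99 Ω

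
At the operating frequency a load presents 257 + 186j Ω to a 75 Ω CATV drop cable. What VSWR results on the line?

Γ = (Z_L − Z_0)/(Z_L + Z_0) = (182 + j186)/(332 + j186)
|Γ| = 260/381 = 0.684
VSWR = (1 + |Γ|)/(1 − |Γ|) = 1.68/0.316

VSWR ≈ 5.33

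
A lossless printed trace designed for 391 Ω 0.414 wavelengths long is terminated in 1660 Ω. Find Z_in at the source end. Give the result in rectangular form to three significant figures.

Z_in ≈ 302 + j533 Ω

βl = 2π × 0.414 = 149°
tan(βl) = tan(149°) = -0.6
Z_in = Z_0·(Z_L + jZ_0·tanβl)/(Z_0 + jZ_L·tanβl)
     = 391·(1660 − j235)/(391 − j996)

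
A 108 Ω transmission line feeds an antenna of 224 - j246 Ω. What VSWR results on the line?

VSWR ≈ 4.85

Γ = (Z_L − Z_0)/(Z_L + Z_0) = (116 − j246)/(332 − j246)
|Γ| = 272/413 = 0.658
VSWR = (1 + |Γ|)/(1 − |Γ|) = 1.66/0.342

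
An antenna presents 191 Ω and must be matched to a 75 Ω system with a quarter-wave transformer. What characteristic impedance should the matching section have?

Z_qwt ≈ 120 Ω

Z_qwt = √(Z_0·R_L) = √(75 × 191) = √14320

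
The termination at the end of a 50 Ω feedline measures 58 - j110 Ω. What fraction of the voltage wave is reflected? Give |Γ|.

Γ = (Z_L − Z_0)/(Z_L + Z_0) = (8 − j110)/(108 − j110)
|Γ| = 110/154

|Γ| ≈ 0.715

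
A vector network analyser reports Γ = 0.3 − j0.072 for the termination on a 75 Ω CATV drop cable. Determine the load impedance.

Z_L = Z_0·(1 + Γ)/(1 − Γ) = 75·(1.3 − j0.072)/(0.7 + j0.072)

Z_L ≈ 137 − j21.8 Ω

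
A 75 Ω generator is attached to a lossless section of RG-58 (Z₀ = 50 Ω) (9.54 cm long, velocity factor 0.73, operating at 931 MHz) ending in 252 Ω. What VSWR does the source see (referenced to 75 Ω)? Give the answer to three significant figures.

λ = v/f = 0.73·c / 931 MHz = 0.235 m
βl = 2π·l/λ = 2π × 0.406 = 146°
tan(βl) = -0.674
Z_in = Z_0·(Z_L + jZ_0·tanβl)/(Z_0 + jZ_L·tanβl) = 29.2 + j65.5 Ω
Γ_s = (Z_in − Z_s)/(Z_in + Z_s) = (-45.8 + j65.5)/(104 + j65.5), |Γ_s| = 0.65
VSWR = (1 + |Γ_s|)/(1 − |Γ_s|)

VSWR ≈ 4.71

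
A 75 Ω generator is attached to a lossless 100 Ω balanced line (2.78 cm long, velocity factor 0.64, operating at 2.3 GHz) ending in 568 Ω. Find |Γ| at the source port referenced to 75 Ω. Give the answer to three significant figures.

λ = v/f = 0.64·c / 2.3 GHz = 0.0835 m
βl = 2π·l/λ = 2π × 0.333 = 120°
tan(βl) = -1.74
Z_in = Z_0·(Z_L + jZ_0·tanβl)/(Z_0 + jZ_L·tanβl) = 23.2 + j55.1 Ω
Γ_s = (Z_in − Z_s)/(Z_in + Z_s) = (-51.8 + j55.1)/(98.2 + j55.1), |Γ_s| = 0.672

|Γ| ≈ 0.672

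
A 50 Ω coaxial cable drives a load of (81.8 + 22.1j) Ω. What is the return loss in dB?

RL ≈ 10.8 dB

Γ = (31.8 + j22.1)/(131.8 + j22.1), |Γ| = 0.29
RL = −20·log₁₀|Γ| = −20·log₁₀(0.29)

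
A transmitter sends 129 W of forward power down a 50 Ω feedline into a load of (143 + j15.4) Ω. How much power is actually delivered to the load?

|Γ| = |(93 + j15.4)/(193 + j15.4)| = 0.487
|Γ|² = 0.237
P_refl = |Γ|²·P_inc = 30.6 W, P_del = (1 − |Γ|²)·P_inc = 98.4 W

P_delivered ≈ 98.4 W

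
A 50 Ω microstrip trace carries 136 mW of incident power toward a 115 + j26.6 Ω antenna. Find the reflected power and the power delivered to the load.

P_reflected ≈ 24 mW; P_delivered ≈ 112 mW

|Γ| = |(65 + j26.6)/(165 + j26.6)| = 0.42
|Γ|² = 0.177
P_refl = |Γ|²·P_inc = 24 mW, P_del = (1 − |Γ|²)·P_inc = 112 mW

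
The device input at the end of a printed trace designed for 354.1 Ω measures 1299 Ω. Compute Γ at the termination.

Γ = 0.572

Γ = (Z_L − Z_0)/(Z_L + Z_0) = (1299 − 354.1)/(1299 + 354.1) = 944.9/1653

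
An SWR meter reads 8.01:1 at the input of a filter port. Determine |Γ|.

|Γ| ≈ 0.778

|Γ| = (S − 1)/(S + 1) = (8.01 − 1)/(8.01 + 1) = 7.01/9.01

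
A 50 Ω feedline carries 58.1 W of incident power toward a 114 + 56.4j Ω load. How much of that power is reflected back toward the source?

|Γ| = |(64 + j56.4)/(164 + j56.4)| = 0.492
|Γ|² = 0.242
P_refl = |Γ|²·P_inc = 14.1 W, P_del = (1 − |Γ|²)·P_inc = 44 W

P_reflected ≈ 14.1 W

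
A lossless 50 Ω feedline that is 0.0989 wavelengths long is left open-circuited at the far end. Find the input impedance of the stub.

βl = 2π × 0.0989 = 35.6°
tan(βl) = 0.716
For an open-circuited stub, Z_in = −jZ_0·cot(βl) = −jZ_0/tan(βl)

Z_in ≈ −j69.8 Ω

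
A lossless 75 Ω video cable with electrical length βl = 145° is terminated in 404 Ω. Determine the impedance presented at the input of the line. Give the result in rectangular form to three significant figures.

Z_in ≈ 39.5 + j96.6 Ω

tan(βl) = tan(145°) = -0.7
Z_in = Z_0·(Z_L + jZ_0·tanβl)/(Z_0 + jZ_L·tanβl)
     = 75·(404 − j52.5)/(75 − j283)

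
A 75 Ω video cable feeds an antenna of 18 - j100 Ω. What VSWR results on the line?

Γ = (Z_L − Z_0)/(Z_L + Z_0) = (-57 − j100)/(93 − j100)
|Γ| = 115/137 = 0.843
VSWR = (1 + |Γ|)/(1 − |Γ|) = 1.84/0.157

VSWR ≈ 11.7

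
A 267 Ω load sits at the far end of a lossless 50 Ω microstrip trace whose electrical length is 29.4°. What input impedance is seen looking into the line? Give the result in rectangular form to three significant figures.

Z_in ≈ 35 − j77.1 Ω

tan(βl) = tan(29.4°) = 0.563
Z_in = Z_0·(Z_L + jZ_0·tanβl)/(Z_0 + jZ_L·tanβl)
     = 50·(267 + j28.2)/(50 + j150)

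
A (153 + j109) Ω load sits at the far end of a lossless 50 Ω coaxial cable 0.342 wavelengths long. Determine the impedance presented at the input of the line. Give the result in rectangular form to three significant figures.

Z_in ≈ 12.5 + j21 Ω

βl = 2π × 0.342 = 123°
tan(βl) = tan(123°) = -1.53
Z_in = Z_0·(Z_L + jZ_0·tanβl)/(Z_0 + jZ_L·tanβl)
     = 50·(153 + j32.4)/(217 − j235)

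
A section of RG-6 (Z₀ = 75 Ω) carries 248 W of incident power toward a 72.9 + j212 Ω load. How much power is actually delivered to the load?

P_delivered ≈ 81.2 W

|Γ| = |(-2.1 + j212)/(147.9 + j212)| = 0.82
|Γ|² = 0.673
P_refl = |Γ|²·P_inc = 167 W, P_del = (1 − |Γ|²)·P_inc = 81.2 W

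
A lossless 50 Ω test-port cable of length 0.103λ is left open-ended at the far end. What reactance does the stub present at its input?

βl = 2π × 0.103 = 37.1°
tan(βl) = 0.756
For an open-ended stub, Z_in = −jZ_0·cot(βl) = −jZ_0/tan(βl)

X_in ≈ -66.2 Ω (capacitive)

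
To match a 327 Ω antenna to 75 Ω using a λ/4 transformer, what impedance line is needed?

Z_qwt ≈ 157 Ω

Z_qwt = √(Z_0·R_L) = √(75 × 327) = √24520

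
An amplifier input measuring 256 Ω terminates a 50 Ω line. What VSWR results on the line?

For a purely resistive load, VSWR = R_L/Z_0 or Z_0/R_L (whichever > 1) = 256/50

VSWR ≈ 5.12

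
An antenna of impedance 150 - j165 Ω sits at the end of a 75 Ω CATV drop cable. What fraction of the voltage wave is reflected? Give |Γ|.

Γ = (Z_L − Z_0)/(Z_L + Z_0) = (75 − j165)/(225 − j165)
|Γ| = 181/279

|Γ| ≈ 0.65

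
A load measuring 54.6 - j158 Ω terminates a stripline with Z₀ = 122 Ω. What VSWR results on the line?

VSWR ≈ 6.27

Γ = (Z_L − Z_0)/(Z_L + Z_0) = (-67.4 − j158)/(176.6 − j158)
|Γ| = 172/237 = 0.725
VSWR = (1 + |Γ|)/(1 − |Γ|) = 1.72/0.275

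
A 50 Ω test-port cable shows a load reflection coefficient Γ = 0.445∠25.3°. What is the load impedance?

Z_L = Z_0·(1 + Γ)/(1 − Γ) = 50·(1.4 + j0.19)/(0.598 − j0.19)

Z_L ≈ 102 + j48.3 Ω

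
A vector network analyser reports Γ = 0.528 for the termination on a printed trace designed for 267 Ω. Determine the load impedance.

Z_L = Z_0·(1 + Γ)/(1 − Γ) = 267·(1.53)/(0.472)

Z_L ≈ 864 Ω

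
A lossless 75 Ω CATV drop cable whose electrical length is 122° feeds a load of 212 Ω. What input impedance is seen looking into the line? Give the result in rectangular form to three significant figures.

Z_in ≈ 35.2 + j39.1 Ω

tan(βl) = tan(122°) = -1.6
Z_in = Z_0·(Z_L + jZ_0·tanβl)/(Z_0 + jZ_L·tanβl)
     = 75·(212 − j120)/(75 − j339)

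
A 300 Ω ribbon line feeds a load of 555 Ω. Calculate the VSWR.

VSWR ≈ 1.85

Γ = (555 − 300)/(555 + 300) = 0.298
VSWR = (1 + 0.298)/(1 − 0.298)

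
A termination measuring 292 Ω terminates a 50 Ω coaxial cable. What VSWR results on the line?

Γ = (292 − 50)/(292 + 50) = 0.708
VSWR = (1 + 0.708)/(1 − 0.708)

VSWR ≈ 5.84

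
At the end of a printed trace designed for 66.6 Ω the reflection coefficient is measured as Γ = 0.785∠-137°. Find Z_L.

Z_L ≈ 9.25 − j25.8 Ω

Z_L = Z_0·(1 + Γ)/(1 − Γ) = 66.6·(0.426 − j0.535)/(1.57 + j0.535)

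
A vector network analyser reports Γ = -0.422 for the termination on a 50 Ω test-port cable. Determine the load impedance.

Z_L = Z_0·(1 + Γ)/(1 − Γ) = 50·(0.578)/(1.42)

Z_L ≈ 20.3 Ω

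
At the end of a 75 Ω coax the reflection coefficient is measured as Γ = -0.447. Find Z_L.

Z_L = Z_0·(1 + Γ)/(1 − Γ) = 75·(0.553)/(1.45)

Z_L ≈ 28.7 Ω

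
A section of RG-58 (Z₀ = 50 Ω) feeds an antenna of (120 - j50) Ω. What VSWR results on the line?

Γ = (Z_L − Z_0)/(Z_L + Z_0) = (70 − j50)/(170 − j50)
|Γ| = 86/177 = 0.485
VSWR = (1 + |Γ|)/(1 − |Γ|) = 1.49/0.515

VSWR ≈ 2.89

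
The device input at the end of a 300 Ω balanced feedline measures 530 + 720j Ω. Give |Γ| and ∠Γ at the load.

Γ = (Z_L − Z_0)/(Z_L + Z_0) = (230 + j720)/(830 + j720)
|Γ| = 756/1100 = 0.688

Γ ≈ 0.688 ∠ 31.3°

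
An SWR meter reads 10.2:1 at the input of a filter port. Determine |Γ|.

|Γ| = (S − 1)/(S + 1) = (10.2 − 1)/(10.2 + 1) = 9.2/11.2

|Γ| ≈ 0.821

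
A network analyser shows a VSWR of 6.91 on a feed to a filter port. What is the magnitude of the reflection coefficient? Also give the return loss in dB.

|Γ| = (S − 1)/(S + 1) = (6.91 − 1)/(6.91 + 1) = 5.91/7.91
RL = −20·log₁₀|Γ| = −20·log₁₀(0.747)

|Γ| ≈ 0.747; return loss ≈ 2.53 dB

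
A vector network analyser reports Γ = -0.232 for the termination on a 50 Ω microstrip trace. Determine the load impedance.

Z_L = Z_0·(1 + Γ)/(1 − Γ) = 50·(0.768)/(1.23)

Z_L ≈ 31.2 Ω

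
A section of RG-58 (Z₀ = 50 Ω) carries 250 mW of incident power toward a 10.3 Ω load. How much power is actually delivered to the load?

P_delivered ≈ 142 mW

Γ = (10.3 − 50)/(10.3 + 50) = -0.658
|Γ|² = 0.433
P_refl = |Γ|²·P_inc = 108 mW, P_del = (1 − |Γ|²)·P_inc = 142 mW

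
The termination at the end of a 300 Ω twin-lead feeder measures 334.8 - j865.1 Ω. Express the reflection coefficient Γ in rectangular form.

Γ = (Z_L − Z_0)/(Z_L + Z_0) = (34.8 − j865.1)/(634.8 − j865.1)

Γ ≈ 0.669 − j0.451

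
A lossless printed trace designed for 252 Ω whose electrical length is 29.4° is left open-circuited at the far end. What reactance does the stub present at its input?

X_in ≈ -447 Ω (capacitive)

tan(βl) = 0.563
For an open-circuited stub, Z_in = −jZ_0·cot(βl) = −jZ_0/tan(βl)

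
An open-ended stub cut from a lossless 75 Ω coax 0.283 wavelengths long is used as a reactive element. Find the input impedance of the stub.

Z_in ≈ +j15.8 Ω

βl = 2π × 0.283 = 102°
tan(βl) = -4.75
For an open-ended stub, Z_in = −jZ_0·cot(βl) = −jZ_0/tan(βl)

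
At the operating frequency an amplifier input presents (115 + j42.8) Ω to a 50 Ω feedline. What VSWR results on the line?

VSWR ≈ 2.68

Γ = (Z_L − Z_0)/(Z_L + Z_0) = (65 + j42.8)/(165 + j42.8)
|Γ| = 77.8/170 = 0.457
VSWR = (1 + |Γ|)/(1 − |Γ|) = 1.46/0.543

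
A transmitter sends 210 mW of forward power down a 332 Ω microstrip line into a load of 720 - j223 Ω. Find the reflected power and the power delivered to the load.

P_reflected ≈ 36.4 mW; P_delivered ≈ 174 mW

|Γ| = |(388 − j223)/(1052 − j223)| = 0.416
|Γ|² = 0.173
P_refl = |Γ|²·P_inc = 36.4 mW, P_del = (1 − |Γ|²)·P_inc = 174 mW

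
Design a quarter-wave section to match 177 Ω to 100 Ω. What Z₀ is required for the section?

Z_qwt ≈ 133 Ω

Z_qwt = √(Z_0·R_L) = √(100 × 177) = √17700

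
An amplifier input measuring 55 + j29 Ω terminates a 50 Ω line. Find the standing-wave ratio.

Γ = (Z_L − Z_0)/(Z_L + Z_0) = (5 + j29)/(105 + j29)
|Γ| = 29.4/109 = 0.27
VSWR = (1 + |Γ|)/(1 − |Γ|) = 1.27/0.73

VSWR ≈ 1.74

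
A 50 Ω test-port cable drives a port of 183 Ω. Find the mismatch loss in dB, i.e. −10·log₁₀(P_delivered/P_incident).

mismatch loss ≈ 1.71 dB

Γ = (183 − 50)/(183 + 50) = 0.571
|Γ|² = 0.326, so P_del/P_inc = 1 − |Γ|² = 0.674
ML = −10·log₁₀(1 − |Γ|²)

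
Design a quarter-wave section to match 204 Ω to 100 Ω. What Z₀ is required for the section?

Z_qwt = √(Z_0·R_L) = √(100 × 204) = √20400

Z_qwt ≈ 143 Ω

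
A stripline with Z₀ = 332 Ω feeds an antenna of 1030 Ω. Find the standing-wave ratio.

VSWR ≈ 3.1

For a purely resistive load, VSWR = R_L/Z_0 or Z_0/R_L (whichever > 1) = 1030/332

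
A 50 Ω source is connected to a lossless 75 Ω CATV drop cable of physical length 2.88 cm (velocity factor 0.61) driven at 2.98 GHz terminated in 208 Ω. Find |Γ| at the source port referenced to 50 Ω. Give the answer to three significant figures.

λ = v/f = 0.61·c / 2.98 GHz = 0.0614 m
βl = 2π·l/λ = 2π × 0.469 = 169°
tan(βl) = -0.197
Z_in = Z_0·(Z_L + jZ_0·tanβl)/(Z_0 + jZ_L·tanβl) = 166 + j76.2 Ω
Γ_s = (Z_in − Z_s)/(Z_in + Z_s) = (116 + j76.2)/(216 + j76.2), |Γ_s| = 0.606

|Γ| ≈ 0.606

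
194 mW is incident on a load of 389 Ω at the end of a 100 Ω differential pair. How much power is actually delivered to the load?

Γ = (389 − 100)/(389 + 100) = 0.591
|Γ|² = 0.349
P_refl = |Γ|²·P_inc = 67.8 mW, P_del = (1 − |Γ|²)·P_inc = 126 mW

P_delivered ≈ 126 mW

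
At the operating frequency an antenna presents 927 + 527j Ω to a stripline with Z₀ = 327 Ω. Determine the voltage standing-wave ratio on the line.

VSWR ≈ 3.84

Γ = (Z_L − Z_0)/(Z_L + Z_0) = (600 + j527)/(1254 + j527)
|Γ| = 799/1360 = 0.587
VSWR = (1 + |Γ|)/(1 − |Γ|) = 1.59/0.413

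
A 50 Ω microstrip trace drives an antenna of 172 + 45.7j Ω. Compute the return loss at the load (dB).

Γ = (122 + j45.7)/(222 + j45.7), |Γ| = 0.575
RL = −20·log₁₀|Γ| = −20·log₁₀(0.575)

RL ≈ 4.81 dB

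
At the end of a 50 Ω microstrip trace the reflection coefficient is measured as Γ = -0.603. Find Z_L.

Z_L ≈ 12.4 Ω

Z_L = Z_0·(1 + Γ)/(1 − Γ) = 50·(0.397)/(1.6)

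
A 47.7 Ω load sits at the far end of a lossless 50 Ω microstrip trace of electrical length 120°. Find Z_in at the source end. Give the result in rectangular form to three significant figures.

Z_in ≈ 51.1 − j2.09 Ω

tan(βl) = tan(120°) = -1.73
Z_in = Z_0·(Z_L + jZ_0·tanβl)/(Z_0 + jZ_L·tanβl)
     = 50·(47.7 − j86.6)/(50 − j82.6)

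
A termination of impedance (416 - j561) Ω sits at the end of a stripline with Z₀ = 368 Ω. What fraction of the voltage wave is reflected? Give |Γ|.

Γ = (Z_L − Z_0)/(Z_L + Z_0) = (48 − j561)/(784 − j561)
|Γ| = 563/964

|Γ| ≈ 0.584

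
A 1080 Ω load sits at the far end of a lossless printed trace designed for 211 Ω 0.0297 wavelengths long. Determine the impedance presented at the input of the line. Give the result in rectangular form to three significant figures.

Z_in ≈ 578 − j519 Ω

βl = 2π × 0.0297 = 10.7°
tan(βl) = tan(10.7°) = 0.189
Z_in = Z_0·(Z_L + jZ_0·tanβl)/(Z_0 + jZ_L·tanβl)
     = 211·(1080 + j39.8)/(211 + j204)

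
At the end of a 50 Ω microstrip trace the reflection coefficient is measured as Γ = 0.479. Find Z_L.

Z_L = Z_0·(1 + Γ)/(1 − Γ) = 50·(1.48)/(0.521)

Z_L ≈ 142 Ω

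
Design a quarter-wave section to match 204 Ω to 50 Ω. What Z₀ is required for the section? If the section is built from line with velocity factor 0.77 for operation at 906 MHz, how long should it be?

Z_qwt ≈ 101 Ω; length ≈ 6.37 cm

Z_qwt = √(Z_0·R_L) = √(50 × 204) = √10200
λ = 0.77·c/f = 0.255 m, so l = λ/4 = 0.0637 m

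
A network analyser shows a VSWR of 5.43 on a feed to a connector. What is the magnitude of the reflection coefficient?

|Γ| ≈ 0.689

|Γ| = (S − 1)/(S + 1) = (5.43 − 1)/(5.43 + 1) = 4.43/6.43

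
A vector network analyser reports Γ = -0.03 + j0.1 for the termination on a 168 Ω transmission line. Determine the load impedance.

Z_L = Z_0·(1 + Γ)/(1 − Γ) = 168·(0.97 + j0.1)/(1.03 − j0.1)

Z_L ≈ 155 + j31.4 Ω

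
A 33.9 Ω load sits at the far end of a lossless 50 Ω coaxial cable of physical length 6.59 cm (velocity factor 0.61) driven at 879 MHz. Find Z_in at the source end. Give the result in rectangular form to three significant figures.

λ = v/f = 0.61·c / 879 MHz = 0.208 m
βl = 2π·l/λ = 2π × 0.317 = 114°
tan(βl) = tan(114°) = -2.25
Z_in = Z_0·(Z_L + jZ_0·tanβl)/(Z_0 + jZ_L·tanβl)
     = 50·(33.9 − j113)/(50 − j76.3)

Z_in ≈ 61.8 − j18.3 Ω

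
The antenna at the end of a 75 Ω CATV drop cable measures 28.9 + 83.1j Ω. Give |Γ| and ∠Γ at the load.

Γ = (Z_L − Z_0)/(Z_L + Z_0) = (-46.1 + j83.1)/(103.9 + j83.1)
|Γ| = 95/133 = 0.714

Γ ≈ 0.714 ∠ 80.4°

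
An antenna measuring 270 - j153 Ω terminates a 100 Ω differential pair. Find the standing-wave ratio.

Γ = (Z_L − Z_0)/(Z_L + Z_0) = (170 − j153)/(370 − j153)
|Γ| = 229/400 = 0.571
VSWR = (1 + |Γ|)/(1 − |Γ|) = 1.57/0.429

VSWR ≈ 3.66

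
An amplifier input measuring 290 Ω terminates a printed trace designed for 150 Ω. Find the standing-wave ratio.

For a purely resistive load, VSWR = R_L/Z_0 or Z_0/R_L (whichever > 1) = 290/150

VSWR ≈ 1.93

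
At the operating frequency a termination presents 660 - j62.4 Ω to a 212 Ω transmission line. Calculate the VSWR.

VSWR ≈ 3.14

Γ = (Z_L − Z_0)/(Z_L + Z_0) = (448 − j62.4)/(872 − j62.4)
|Γ| = 452/874 = 0.517
VSWR = (1 + |Γ|)/(1 − |Γ|) = 1.52/0.483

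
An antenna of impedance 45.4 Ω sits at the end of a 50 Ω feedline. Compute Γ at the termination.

Γ = -0.0482

Γ = (Z_L − Z_0)/(Z_L + Z_0) = (45.4 − 50)/(45.4 + 50) = -4.6/95.4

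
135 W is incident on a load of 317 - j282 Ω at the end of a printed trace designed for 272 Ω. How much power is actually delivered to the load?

|Γ| = |(45 − j282)/(589 − j282)| = 0.437
|Γ|² = 0.191
P_refl = |Γ|²·P_inc = 25.8 W, P_del = (1 − |Γ|²)·P_inc = 109 W

P_delivered ≈ 109 W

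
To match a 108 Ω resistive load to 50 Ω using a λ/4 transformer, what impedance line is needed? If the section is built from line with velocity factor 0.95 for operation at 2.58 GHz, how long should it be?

Z_qwt ≈ 73.5 Ω; length ≈ 2.76 cm

Z_qwt = √(Z_0·R_L) = √(50 × 108) = √5400
λ = 0.95·c/f = 0.11 m, so l = λ/4 = 0.0276 m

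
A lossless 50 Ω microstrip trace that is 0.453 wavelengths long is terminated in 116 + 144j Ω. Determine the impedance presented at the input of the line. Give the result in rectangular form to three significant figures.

Z_in ≈ 31.5 + j80.5 Ω

βl = 2π × 0.453 = 163°
tan(βl) = tan(163°) = -0.304
Z_in = Z_0·(Z_L + jZ_0·tanβl)/(Z_0 + jZ_L·tanβl)
     = 50·(116 + j129)/(93.8 − j35.3)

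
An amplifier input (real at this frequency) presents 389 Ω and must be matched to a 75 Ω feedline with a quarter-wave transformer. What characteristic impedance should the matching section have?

Z_qwt = √(Z_0·R_L) = √(75 × 389) = √29180

Z_qwt ≈ 171 Ω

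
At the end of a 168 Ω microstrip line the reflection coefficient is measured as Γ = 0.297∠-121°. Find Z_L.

Z_L ≈ 110 − j61.4 Ω

Z_L = Z_0·(1 + Γ)/(1 − Γ) = 168·(0.847 − j0.255)/(1.15 + j0.255)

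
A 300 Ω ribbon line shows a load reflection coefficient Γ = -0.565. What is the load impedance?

Z_L ≈ 83.4 Ω

Z_L = Z_0·(1 + Γ)/(1 − Γ) = 300·(0.435)/(1.56)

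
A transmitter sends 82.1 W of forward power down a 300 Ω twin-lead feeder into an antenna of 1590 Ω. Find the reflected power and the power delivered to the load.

P_reflected ≈ 38.2 W; P_delivered ≈ 43.9 W

Γ = (1590 − 300)/(1590 + 300) = 0.683
|Γ|² = 0.466
P_refl = |Γ|²·P_inc = 38.2 W, P_del = (1 − |Γ|²)·P_inc = 43.9 W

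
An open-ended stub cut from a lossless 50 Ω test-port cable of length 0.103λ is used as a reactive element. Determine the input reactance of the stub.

X_in ≈ -66.2 Ω (capacitive)

βl = 2π × 0.103 = 37.1°
tan(βl) = 0.756
For an open-ended stub, Z_in = −jZ_0·cot(βl) = −jZ_0/tan(βl)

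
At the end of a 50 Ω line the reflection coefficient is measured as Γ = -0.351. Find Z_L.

Z_L = Z_0·(1 + Γ)/(1 − Γ) = 50·(0.649)/(1.35)

Z_L ≈ 24 Ω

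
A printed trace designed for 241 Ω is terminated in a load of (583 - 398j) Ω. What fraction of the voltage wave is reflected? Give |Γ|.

|Γ| ≈ 0.573

Γ = (Z_L − Z_0)/(Z_L + Z_0) = (342 − j398)/(824 − j398)
|Γ| = 525/915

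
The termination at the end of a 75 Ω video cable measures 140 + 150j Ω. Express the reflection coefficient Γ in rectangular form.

Γ = (Z_L − Z_0)/(Z_L + Z_0) = (65 + j150)/(215 + j150)

Γ ≈ 0.531 + j0.327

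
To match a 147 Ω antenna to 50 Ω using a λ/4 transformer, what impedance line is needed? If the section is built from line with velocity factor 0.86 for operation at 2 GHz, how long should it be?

Z_qwt = √(Z_0·R_L) = √(50 × 147) = √7350
λ = 0.86·c/f = 0.129 m, so l = λ/4 = 0.0323 m

Z_qwt ≈ 85.7 Ω; length ≈ 3.23 cm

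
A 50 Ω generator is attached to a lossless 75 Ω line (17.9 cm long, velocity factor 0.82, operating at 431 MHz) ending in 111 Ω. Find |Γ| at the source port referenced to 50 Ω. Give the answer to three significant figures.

λ = v/f = 0.82·c / 431 MHz = 0.571 m
βl = 2π·l/λ = 2π × 0.314 = 113°
tan(βl) = -2.37
Z_in = Z_0·(Z_L + jZ_0·tanβl)/(Z_0 + jZ_L·tanβl) = 55.2 + j15.9 Ω
Γ_s = (Z_in − Z_s)/(Z_in + Z_s) = (5.22 + j15.9)/(105 + j15.9), |Γ_s| = 0.157

|Γ| ≈ 0.157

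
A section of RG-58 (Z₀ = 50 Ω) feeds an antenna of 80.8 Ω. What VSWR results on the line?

Γ = (80.8 − 50)/(80.8 + 50) = 0.235
VSWR = (1 + 0.235)/(1 − 0.235)

VSWR ≈ 1.62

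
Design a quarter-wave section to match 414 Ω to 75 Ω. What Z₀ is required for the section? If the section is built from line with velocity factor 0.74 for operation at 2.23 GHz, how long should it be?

Z_qwt = √(Z_0·R_L) = √(75 × 414) = √31050
λ = 0.74·c/f = 0.0996 m, so l = λ/4 = 0.0249 m

Z_qwt ≈ 176 Ω; length ≈ 2.49 cm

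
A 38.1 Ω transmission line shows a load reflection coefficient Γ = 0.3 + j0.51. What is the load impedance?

Z_L ≈ 33 + j51.8 Ω

Z_L = Z_0·(1 + Γ)/(1 − Γ) = 38.1·(1.3 + j0.51)/(0.7 − j0.51)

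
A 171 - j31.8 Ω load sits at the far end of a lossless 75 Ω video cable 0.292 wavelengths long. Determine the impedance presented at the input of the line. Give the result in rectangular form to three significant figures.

βl = 2π × 0.292 = 105°
tan(βl) = tan(105°) = -3.7
Z_in = Z_0·(Z_L + jZ_0·tanβl)/(Z_0 + jZ_L·tanβl)
     = 75·(171 − j309)/(-42.7 − j633)

Z_in ≈ 35.1 + j22.6 Ω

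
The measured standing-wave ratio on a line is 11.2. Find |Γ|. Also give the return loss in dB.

|Γ| ≈ 0.836; return loss ≈ 1.56 dB

|Γ| = (S − 1)/(S + 1) = (11.2 − 1)/(11.2 + 1) = 10.2/12.2
RL = −20·log₁₀|Γ| = −20·log₁₀(0.836)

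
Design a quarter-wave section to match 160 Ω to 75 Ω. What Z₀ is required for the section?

Z_qwt ≈ 110 Ω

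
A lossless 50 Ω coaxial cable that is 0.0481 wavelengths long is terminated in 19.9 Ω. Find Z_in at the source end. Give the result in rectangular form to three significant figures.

βl = 2π × 0.0481 = 17.3°
tan(βl) = tan(17.3°) = 0.312
Z_in = Z_0·(Z_L + jZ_0·tanβl)/(Z_0 + jZ_L·tanβl)
     = 50·(19.9 + j15.6)/(50 + j6.2)

Z_in ≈ 21.5 + j12.9 Ω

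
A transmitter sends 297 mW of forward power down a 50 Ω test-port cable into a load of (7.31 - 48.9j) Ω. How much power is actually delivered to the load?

|Γ| = |(-42.69 − j48.9)/(57.31 − j48.9)| = 0.862
|Γ|² = 0.742
P_refl = |Γ|²·P_inc = 220 mW, P_del = (1 − |Γ|²)·P_inc = 76.5 mW

P_delivered ≈ 76.5 mW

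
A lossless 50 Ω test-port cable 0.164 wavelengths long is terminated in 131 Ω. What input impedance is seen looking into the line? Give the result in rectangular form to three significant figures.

Z_in ≈ 24.7 − j24.3 Ω

βl = 2π × 0.164 = 59°
tan(βl) = tan(59°) = 1.67
Z_in = Z_0·(Z_L + jZ_0·tanβl)/(Z_0 + jZ_L·tanβl)
     = 50·(131 + j83.3)/(50 + j218)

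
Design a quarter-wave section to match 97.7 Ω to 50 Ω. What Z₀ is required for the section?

Z_qwt ≈ 69.9 Ω

Z_qwt = √(Z_0·R_L) = √(50 × 97.7) = √4885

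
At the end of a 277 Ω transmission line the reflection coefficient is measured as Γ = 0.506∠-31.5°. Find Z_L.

Z_L ≈ 524 − j373 Ω

Z_L = Z_0·(1 + Γ)/(1 − Γ) = 277·(1.43 − j0.264)/(0.569 + j0.264)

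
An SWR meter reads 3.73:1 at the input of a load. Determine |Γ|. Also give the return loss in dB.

|Γ| ≈ 0.577; return loss ≈ 4.77 dB

|Γ| = (S − 1)/(S + 1) = (3.73 − 1)/(3.73 + 1) = 2.73/4.73
RL = −20·log₁₀|Γ| = −20·log₁₀(0.577)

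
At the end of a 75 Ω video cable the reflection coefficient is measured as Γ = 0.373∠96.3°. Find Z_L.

Z_L ≈ 52.9 + j45.5 Ω

Z_L = Z_0·(1 + Γ)/(1 − Γ) = 75·(0.959 + j0.371)/(1.04 − j0.371)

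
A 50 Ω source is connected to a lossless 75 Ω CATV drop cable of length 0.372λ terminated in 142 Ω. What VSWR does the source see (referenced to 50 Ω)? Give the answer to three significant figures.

βl = 2π × 0.372 = 134°
tan(βl) = -1.04
Z_in = Z_0·(Z_L + jZ_0·tanβl)/(Z_0 + jZ_L·tanβl) = 60.7 + j41.4 Ω
Γ_s = (Z_in − Z_s)/(Z_in + Z_s) = (10.7 + j41.4)/(111 + j41.4), |Γ_s| = 0.362
VSWR = (1 + |Γ_s|)/(1 − |Γ_s|)

VSWR ≈ 2.13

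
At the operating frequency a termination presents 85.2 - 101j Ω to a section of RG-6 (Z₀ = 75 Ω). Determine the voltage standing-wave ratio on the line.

VSWR ≈ 3.31

Γ = (Z_L − Z_0)/(Z_L + Z_0) = (10.2 − j101)/(160.2 − j101)
|Γ| = 102/189 = 0.536
VSWR = (1 + |Γ|)/(1 − |Γ|) = 1.54/0.464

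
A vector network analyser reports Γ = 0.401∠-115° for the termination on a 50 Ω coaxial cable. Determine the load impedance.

Z_L ≈ 28 − j24.2 Ω

Z_L = Z_0·(1 + Γ)/(1 − Γ) = 50·(0.831 − j0.363)/(1.17 + j0.363)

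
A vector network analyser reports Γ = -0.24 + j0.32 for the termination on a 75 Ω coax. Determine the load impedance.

Z_L = Z_0·(1 + Γ)/(1 − Γ) = 75·(0.76 + j0.32)/(1.24 − j0.32)

Z_L ≈ 38.4 + j29.3 Ω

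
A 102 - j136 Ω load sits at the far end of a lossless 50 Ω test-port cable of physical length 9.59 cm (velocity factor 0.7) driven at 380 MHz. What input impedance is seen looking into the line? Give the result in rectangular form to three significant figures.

λ = v/f = 0.7·c / 380 MHz = 0.553 m
βl = 2π·l/λ = 2π × 0.174 = 62.5°
tan(βl) = tan(62.5°) = 1.92
Z_in = Z_0·(Z_L + jZ_0·tanβl)/(Z_0 + jZ_L·tanβl)
     = 50·(102 − j40.1)/(311 + j196)

Z_in ≈ 8.84 − j12 Ω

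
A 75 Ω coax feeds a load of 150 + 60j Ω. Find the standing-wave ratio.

Γ = (Z_L − Z_0)/(Z_L + Z_0) = (75 + j60)/(225 + j60)
|Γ| = 96/233 = 0.412
VSWR = (1 + |Γ|)/(1 − |Γ|) = 1.41/0.588

VSWR ≈ 2.4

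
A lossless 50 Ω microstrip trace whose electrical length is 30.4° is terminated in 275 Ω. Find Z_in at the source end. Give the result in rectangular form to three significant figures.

Z_in ≈ 32.4 − j75.2 Ω

tan(βl) = tan(30.4°) = 0.587
Z_in = Z_0·(Z_L + jZ_0·tanβl)/(Z_0 + jZ_L·tanβl)
     = 50·(275 + j29.3)/(50 + j161)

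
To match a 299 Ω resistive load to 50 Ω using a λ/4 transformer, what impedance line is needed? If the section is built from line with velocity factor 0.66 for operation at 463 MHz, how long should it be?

Z_qwt = √(Z_0·R_L) = √(50 × 299) = √14950
λ = 0.66·c/f = 0.428 m, so l = λ/4 = 0.107 m

Z_qwt ≈ 122 Ω; length ≈ 10.7 cm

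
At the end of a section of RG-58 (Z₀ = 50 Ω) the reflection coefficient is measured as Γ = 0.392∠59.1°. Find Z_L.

Z_L ≈ 56.3 + j44.8 Ω

Z_L = Z_0·(1 + Γ)/(1 − Γ) = 50·(1.2 + j0.336)/(0.799 − j0.336)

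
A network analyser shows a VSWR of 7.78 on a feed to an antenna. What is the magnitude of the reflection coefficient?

|Γ| ≈ 0.772

|Γ| = (S − 1)/(S + 1) = (7.78 − 1)/(7.78 + 1) = 6.78/8.78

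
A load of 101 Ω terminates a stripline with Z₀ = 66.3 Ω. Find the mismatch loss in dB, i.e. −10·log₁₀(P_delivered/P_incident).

Γ = (101 − 66.3)/(101 + 66.3) = 0.207
|Γ|² = 0.043, so P_del/P_inc = 1 − |Γ|² = 0.957
ML = −10·log₁₀(1 − |Γ|²)

mismatch loss ≈ 0.191 dB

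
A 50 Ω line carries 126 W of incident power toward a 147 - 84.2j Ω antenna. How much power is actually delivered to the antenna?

P_delivered ≈ 80.7 W

|Γ| = |(97 − j84.2)/(197 − j84.2)| = 0.6
|Γ|² = 0.359
P_refl = |Γ|²·P_inc = 45.3 W, P_del = (1 − |Γ|²)·P_inc = 80.7 W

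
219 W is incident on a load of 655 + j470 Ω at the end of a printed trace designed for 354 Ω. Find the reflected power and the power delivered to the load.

|Γ| = |(301 + j470)/(1009 + j470)| = 0.501
|Γ|² = 0.251
P_refl = |Γ|²·P_inc = 55.1 W, P_del = (1 − |Γ|²)·P_inc = 164 W

P_reflected ≈ 55.1 W; P_delivered ≈ 164 W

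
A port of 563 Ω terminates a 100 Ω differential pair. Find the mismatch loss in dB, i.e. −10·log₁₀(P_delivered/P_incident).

mismatch loss ≈ 2.9 dB

Γ = (563 − 100)/(563 + 100) = 0.698
|Γ|² = 0.488, so P_del/P_inc = 1 − |Γ|² = 0.512
ML = −10·log₁₀(1 − |Γ|²)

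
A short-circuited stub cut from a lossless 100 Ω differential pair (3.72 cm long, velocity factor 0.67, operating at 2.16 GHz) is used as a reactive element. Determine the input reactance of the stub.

X_in ≈ -72.9 Ω (capacitive)

λ = v/f = 0.67·c / 2.16 GHz = 0.0931 m
βl = 2π·l/λ = 2π × 0.4 = 144°
tan(βl) = -0.729
For a short-circuited stub, Z_in = jZ_0·tan(βl)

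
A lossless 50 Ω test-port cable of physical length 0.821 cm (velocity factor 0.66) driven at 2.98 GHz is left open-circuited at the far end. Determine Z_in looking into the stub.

Z_in ≈ −j50.9 Ω

λ = v/f = 0.66·c / 2.98 GHz = 0.0664 m
βl = 2π·l/λ = 2π × 0.124 = 44.5°
tan(βl) = 0.982
For an open-circuited stub, Z_in = −jZ_0·cot(βl) = −jZ_0/tan(βl)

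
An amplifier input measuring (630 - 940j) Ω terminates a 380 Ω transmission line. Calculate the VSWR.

VSWR ≈ 5.78

Γ = (Z_L − Z_0)/(Z_L + Z_0) = (250 − j940)/(1010 − j940)
|Γ| = 973/1380 = 0.705
VSWR = (1 + |Γ|)/(1 − |Γ|) = 1.7/0.295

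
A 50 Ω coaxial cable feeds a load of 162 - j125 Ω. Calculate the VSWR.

Γ = (Z_L − Z_0)/(Z_L + Z_0) = (112 − j125)/(212 − j125)
|Γ| = 168/246 = 0.682
VSWR = (1 + |Γ|)/(1 − |Γ|) = 1.68/0.318

VSWR ≈ 5.29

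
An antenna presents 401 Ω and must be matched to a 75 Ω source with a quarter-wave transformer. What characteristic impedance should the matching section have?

Z_qwt = √(Z_0·R_L) = √(75 × 401) = √30080

Z_qwt ≈ 173 Ω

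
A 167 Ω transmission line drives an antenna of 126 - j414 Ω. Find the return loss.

RL ≈ 1.72 dB

Γ = (-41 − j414)/(293 − j414), |Γ| = 0.82
RL = −20·log₁₀|Γ| = −20·log₁₀(0.82)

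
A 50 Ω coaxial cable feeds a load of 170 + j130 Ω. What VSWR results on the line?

Γ = (Z_L − Z_0)/(Z_L + Z_0) = (120 + j130)/(220 + j130)
|Γ| = 177/256 = 0.692
VSWR = (1 + |Γ|)/(1 − |Γ|) = 1.69/0.308

VSWR ≈ 5.5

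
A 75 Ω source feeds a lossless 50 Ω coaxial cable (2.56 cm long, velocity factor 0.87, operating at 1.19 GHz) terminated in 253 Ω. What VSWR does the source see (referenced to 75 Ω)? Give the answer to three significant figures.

VSWR ≈ 5.3

λ = v/f = 0.87·c / 1.19 GHz = 0.219 m
βl = 2π·l/λ = 2π × 0.117 = 42°
tan(βl) = 0.901
Z_in = Z_0·(Z_L + jZ_0·tanβl)/(Z_0 + jZ_L·tanβl) = 21 − j50.9 Ω
Γ_s = (Z_in − Z_s)/(Z_in + Z_s) = (-54 − j50.9)/(96 − j50.9), |Γ_s| = 0.682
VSWR = (1 + |Γ_s|)/(1 − |Γ_s|)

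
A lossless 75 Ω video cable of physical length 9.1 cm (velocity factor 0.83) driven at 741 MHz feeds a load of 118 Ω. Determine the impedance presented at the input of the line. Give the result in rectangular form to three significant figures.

Z_in ≈ 48.2 + j5.84 Ω

λ = v/f = 0.83·c / 741 MHz = 0.336 m
βl = 2π·l/λ = 2π × 0.271 = 97.5°
tan(βl) = tan(97.5°) = -7.61
Z_in = Z_0·(Z_L + jZ_0·tanβl)/(Z_0 + jZ_L·tanβl)
     = 75·(118 − j570)/(75 − j897)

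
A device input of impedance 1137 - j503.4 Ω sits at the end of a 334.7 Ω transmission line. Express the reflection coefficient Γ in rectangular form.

Γ ≈ 0.593 − j0.139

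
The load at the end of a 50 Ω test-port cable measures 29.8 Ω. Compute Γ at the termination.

Γ = -0.253

Γ = (Z_L − Z_0)/(Z_L + Z_0) = (29.8 − 50)/(29.8 + 50) = -20.2/79.8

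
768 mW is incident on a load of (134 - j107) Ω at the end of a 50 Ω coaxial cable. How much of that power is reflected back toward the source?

P_reflected ≈ 314 mW

|Γ| = |(84 − j107)/(184 − j107)| = 0.639
|Γ|² = 0.408
P_refl = |Γ|²·P_inc = 314 mW, P_del = (1 − |Γ|²)·P_inc = 454 mW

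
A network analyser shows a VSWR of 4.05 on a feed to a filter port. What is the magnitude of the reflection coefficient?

|Γ| = (S − 1)/(S + 1) = (4.05 − 1)/(4.05 + 1) = 3.05/5.05

|Γ| ≈ 0.604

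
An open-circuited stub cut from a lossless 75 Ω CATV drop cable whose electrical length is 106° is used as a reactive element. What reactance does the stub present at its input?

tan(βl) = -3.49
For an open-circuited stub, Z_in = −jZ_0·cot(βl) = −jZ_0/tan(βl)

X_in ≈ 21.5 Ω (inductive)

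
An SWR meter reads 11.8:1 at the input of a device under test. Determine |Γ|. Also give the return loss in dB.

|Γ| ≈ 0.844; return loss ≈ 1.48 dB

|Γ| = (S − 1)/(S + 1) = (11.8 − 1)/(11.8 + 1) = 10.8/12.8
RL = −20·log₁₀|Γ| = −20·log₁₀(0.844)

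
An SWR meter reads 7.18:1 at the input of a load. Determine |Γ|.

|Γ| = (S − 1)/(S + 1) = (7.18 − 1)/(7.18 + 1) = 6.18/8.18

|Γ| ≈ 0.756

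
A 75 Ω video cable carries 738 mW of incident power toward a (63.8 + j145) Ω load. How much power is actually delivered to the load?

P_delivered ≈ 351 mW

|Γ| = |(-11.2 + j145)/(138.8 + j145)| = 0.725
|Γ|² = 0.525
P_refl = |Γ|²·P_inc = 387 mW, P_del = (1 − |Γ|²)·P_inc = 351 mW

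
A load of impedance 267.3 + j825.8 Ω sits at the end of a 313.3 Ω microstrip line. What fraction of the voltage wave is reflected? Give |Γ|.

|Γ| ≈ 0.819

Γ = (Z_L − Z_0)/(Z_L + Z_0) = (-46 + j825.8)/(580.6 + j825.8)
|Γ| = 827/1010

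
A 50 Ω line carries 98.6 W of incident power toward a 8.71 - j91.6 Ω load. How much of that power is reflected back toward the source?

P_reflected ≈ 84.1 W

|Γ| = |(-41.29 − j91.6)/(58.71 − j91.6)| = 0.923
|Γ|² = 0.853
P_refl = |Γ|²·P_inc = 84.1 W, P_del = (1 − |Γ|²)·P_inc = 14.5 W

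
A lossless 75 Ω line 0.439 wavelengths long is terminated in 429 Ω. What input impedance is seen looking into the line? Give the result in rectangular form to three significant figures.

Z_in ≈ 78.9 + j152 Ω

βl = 2π × 0.439 = 158°
tan(βl) = tan(158°) = -0.403
Z_in = Z_0·(Z_L + jZ_0·tanβl)/(Z_0 + jZ_L·tanβl)
     = 75·(429 − j30.2)/(75 − j173)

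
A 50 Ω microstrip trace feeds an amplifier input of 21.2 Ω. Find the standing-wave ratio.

VSWR ≈ 2.36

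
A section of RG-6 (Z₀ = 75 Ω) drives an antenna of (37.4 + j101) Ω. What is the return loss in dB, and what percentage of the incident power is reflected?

RL ≈ 2.94 dB; 50.9% of incident power reflected

Γ = (-37.6 + j101)/(112.4 + j101), |Γ| = 0.713
RL = −20·log₁₀(0.713) = 2.94 dB
P_refl/P_inc = |Γ|² = 0.509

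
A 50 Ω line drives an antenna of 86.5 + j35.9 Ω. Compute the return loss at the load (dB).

RL ≈ 8.81 dB

Γ = (36.5 + j35.9)/(136.5 + j35.9), |Γ| = 0.363
RL = −20·log₁₀|Γ| = −20·log₁₀(0.363)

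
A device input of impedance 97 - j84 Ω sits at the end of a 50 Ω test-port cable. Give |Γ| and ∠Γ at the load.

Γ ≈ 0.569 ∠ -31°

Γ = (Z_L − Z_0)/(Z_L + Z_0) = (47 − j84)/(147 − j84)
|Γ| = 96.3/169 = 0.569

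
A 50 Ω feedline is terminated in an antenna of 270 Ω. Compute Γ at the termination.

Γ = 0.688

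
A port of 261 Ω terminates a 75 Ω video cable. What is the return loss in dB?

RL ≈ 5.14 dB

Γ = (261 − 75)/(261 + 75) = 0.554
RL = −20·log₁₀|Γ| = −20·log₁₀(0.554)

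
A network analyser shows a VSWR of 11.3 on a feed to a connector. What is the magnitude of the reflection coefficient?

|Γ| = (S − 1)/(S + 1) = (11.3 − 1)/(11.3 + 1) = 10.3/12.3

|Γ| ≈ 0.837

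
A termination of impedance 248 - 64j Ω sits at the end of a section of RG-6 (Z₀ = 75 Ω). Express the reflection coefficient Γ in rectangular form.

Γ ≈ 0.553 − j0.0885

Γ = (Z_L − Z_0)/(Z_L + Z_0) = (173 − j64)/(323 − j64)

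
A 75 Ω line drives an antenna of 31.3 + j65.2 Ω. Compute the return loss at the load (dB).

Γ = (-43.7 + j65.2)/(106.3 + j65.2), |Γ| = 0.629
RL = −20·log₁₀|Γ| = −20·log₁₀(0.629)

RL ≈ 4.02 dB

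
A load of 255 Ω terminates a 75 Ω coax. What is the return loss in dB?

Γ = (255 − 75)/(255 + 75) = 0.545
RL = −20·log₁₀|Γ| = −20·log₁₀(0.545)

RL ≈ 5.26 dB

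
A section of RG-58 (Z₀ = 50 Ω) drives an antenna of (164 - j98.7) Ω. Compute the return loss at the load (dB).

RL ≈ 3.88 dB

Γ = (114 − j98.7)/(214 − j98.7), |Γ| = 0.64
RL = −20·log₁₀|Γ| = −20·log₁₀(0.64)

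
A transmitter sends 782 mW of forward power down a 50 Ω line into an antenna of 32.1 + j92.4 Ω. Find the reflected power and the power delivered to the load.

P_reflected ≈ 453 mW; P_delivered ≈ 329 mW

|Γ| = |(-17.9 + j92.4)/(82.1 + j92.4)| = 0.761
|Γ|² = 0.58
P_refl = |Γ|²·P_inc = 453 mW, P_del = (1 − |Γ|²)·P_inc = 329 mW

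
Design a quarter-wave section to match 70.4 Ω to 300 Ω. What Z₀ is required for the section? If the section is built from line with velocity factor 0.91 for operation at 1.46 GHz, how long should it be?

Z_qwt = √(Z_0·R_L) = √(300 × 70.4) = √21120
λ = 0.91·c/f = 0.187 m, so l = λ/4 = 0.0467 m

Z_qwt ≈ 145 Ω; length ≈ 4.67 cm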